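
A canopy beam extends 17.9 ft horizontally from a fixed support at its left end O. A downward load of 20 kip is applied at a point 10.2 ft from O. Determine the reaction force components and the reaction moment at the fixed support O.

O_x = 0, O_y = 20.00 kip, M_O = 204.0 kip·ft

ΣF_x = 0: O_x = 0.
ΣF_y = 0: O_y − 20 = 0 → O_y = 20.00 kip.
ΣM about O: M_O − 20·10.2 = 0 → M_O = 204.0 kip·ft.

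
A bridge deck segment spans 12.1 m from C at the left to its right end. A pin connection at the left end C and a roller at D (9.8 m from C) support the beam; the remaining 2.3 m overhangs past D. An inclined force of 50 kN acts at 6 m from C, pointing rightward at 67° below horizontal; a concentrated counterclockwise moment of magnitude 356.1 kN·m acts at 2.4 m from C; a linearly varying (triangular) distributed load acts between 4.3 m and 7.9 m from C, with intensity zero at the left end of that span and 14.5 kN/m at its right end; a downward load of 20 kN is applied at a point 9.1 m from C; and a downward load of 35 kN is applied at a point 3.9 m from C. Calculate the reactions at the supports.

Resultant of the triangular load: ½ × 14.5 × 3.6 = 26.1 kN, acting at 6.7 m from C (one-third of the span from the peak).
Taking moments about C: D_y·9.8 − 50·sin67°·6 + 356.1 − (½·14.5·3.6)·6.7 − 20·9.1 − 35·3.9 = 0 → D_y = 413.421/9.8 = 42.1858 ≈ 42.19 kN.
ΣF_y = 0: C_y + 42.1858 − 50·sin67° − ½·14.5·3.6 − 20 − 35 = 0 → C_y = 84.94 kN.
ΣF_x = 0: C_x + 50·cos67° = 0 → C_x = -19.54 kN.

C_x = -19.54 kN, C_y = 84.94 kN, D_y = 42.19 kN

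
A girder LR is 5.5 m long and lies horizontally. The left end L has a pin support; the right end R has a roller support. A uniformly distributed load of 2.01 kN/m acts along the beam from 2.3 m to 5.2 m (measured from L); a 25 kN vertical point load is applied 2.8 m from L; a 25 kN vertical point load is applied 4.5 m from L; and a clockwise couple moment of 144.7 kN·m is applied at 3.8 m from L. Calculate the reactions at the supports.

L_x = 0, L_y = -7.636 kN, R_y = 63.47 kN

Resultant of the distributed load: 2.01 × 2.9 = 5.829 kN at 3.75 m from L.
Taking moments about L: R_y·5.5 − (2.01·2.9)·3.75 − 25·2.8 − 25·4.5 − 144.7 = 0 → R_y = 349.05875/5.5 = 63.4652 ≈ 63.47 kN.
ΣF_y = 0: L_y + 63.4652 − 2.01·2.9 − 25 − 25 = 0 → L_y = -7.636 kN.
ΣF_x = 0: no horizontal applied forces, so L_x = 0.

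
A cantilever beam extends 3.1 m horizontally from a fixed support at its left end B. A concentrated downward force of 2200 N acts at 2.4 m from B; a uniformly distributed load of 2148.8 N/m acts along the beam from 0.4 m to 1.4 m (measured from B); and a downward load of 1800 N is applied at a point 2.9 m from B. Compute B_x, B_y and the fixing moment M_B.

B_x = 0, B_y = 6149 N, M_B = 12430 N·m

Resultant of the distributed load: 2148.8 × 1 = 2148.8 N at 0.9 m from B.
ΣF_x = 0: B_x = 0.
ΣF_y = 0: B_y − 2200 − 2148.8·1 − 1800 = 0 → B_y = 6149 N.
ΣM about B: M_B − 2200·2.4 − (2148.8·1)·0.9 − 1800·2.9 = 0 → M_B = 12430 N·m.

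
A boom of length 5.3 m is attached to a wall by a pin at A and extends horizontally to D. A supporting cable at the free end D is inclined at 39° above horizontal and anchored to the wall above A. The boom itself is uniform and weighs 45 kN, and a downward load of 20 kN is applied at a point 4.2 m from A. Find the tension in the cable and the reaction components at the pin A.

T = 60.94 kN, A_x = 47.36 kN, A_y = 26.65 kN

ΣM about A: T·sin39°·5.3 − 45·2.65 − 20·4.2 = 0 → T = 203.25/(5.3·0.62932) = 60.9373 ≈ 60.94 kN.
ΣF_x = 0: A_x − T·cos39° = 0 → A_x = 60.9373 × 0.777146 = 47.36 kN.
ΣF_y = 0: A_y + T·sin39° − 45 − 20 = 0 → A_y = 65 − 60.9373 × 0.62932 = 26.65 kN.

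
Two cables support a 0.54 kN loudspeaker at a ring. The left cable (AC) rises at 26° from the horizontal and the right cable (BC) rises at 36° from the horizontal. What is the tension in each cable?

T_AC = 0.4948 kN, T_BC = 0.5497 kN

ΣF_x = 0: −T_AC·cos26° + T_BC·cos36° = 0 → T_BC = 1.11097·T_AC.
ΣF_y = 0: T_AC·sin26° + T_BC·sin36° = 0.54.
Substitute: T_AC·(0.438371 + 1.11097·0.587785) = 0.54 → T_AC = 0.494785 ≈ 0.4948 kN.
Then T_BC = 1.11097 × 0.494785 = 0.5497 kN.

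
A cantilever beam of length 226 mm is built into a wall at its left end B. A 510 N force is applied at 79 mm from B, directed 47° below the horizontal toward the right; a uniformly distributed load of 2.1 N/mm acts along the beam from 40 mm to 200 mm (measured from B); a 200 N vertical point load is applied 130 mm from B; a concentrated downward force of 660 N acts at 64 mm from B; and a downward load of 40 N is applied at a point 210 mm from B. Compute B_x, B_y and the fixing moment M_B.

B_x = -347.8 N, B_y = 1609 N, M_B = 146400 N·mm

Resultant of the distributed load: 2.1 × 160 = 336 N at 120 mm from B.
ΣF_x = 0: B_x + 510·cos47° = 0 → B_x = -347.8 N.
ΣF_y = 0: B_y − 510·sin47° − 2.1·160 − 200 − 660 − 40 = 0 → B_y = 1609 N.
ΣM about B: M_B − 510·sin47°·79 − (2.1·160)·120 − 200·130 − 660·64 − 40·210 = 0 → M_B = 146400 N·mm.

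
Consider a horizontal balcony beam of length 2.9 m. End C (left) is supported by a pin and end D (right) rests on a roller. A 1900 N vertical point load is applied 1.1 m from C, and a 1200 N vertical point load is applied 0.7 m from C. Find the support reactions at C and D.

ΣM about C: D_y·2.9 − 1900·1.1 − 1200·0.7 = 0 → D_y = 2930/2.9 = 1010.34 ≈ 1010 N.
ΣF_y = 0: C_y + 1010.34 − 1900 − 1200 = 0 → C_y = 2090 N.
ΣF_x = 0: no horizontal applied forces, so C_x = 0.

C_x = 0, C_y = 2090 N, D_y = 1010 N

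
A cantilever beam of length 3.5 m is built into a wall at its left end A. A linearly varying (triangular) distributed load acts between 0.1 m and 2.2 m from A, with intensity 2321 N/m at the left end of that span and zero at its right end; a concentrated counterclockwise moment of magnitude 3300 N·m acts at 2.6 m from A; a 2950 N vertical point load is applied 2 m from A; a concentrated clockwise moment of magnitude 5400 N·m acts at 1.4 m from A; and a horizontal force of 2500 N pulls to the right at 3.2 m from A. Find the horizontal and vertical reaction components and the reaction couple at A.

A_x = -2500 N, A_y = 5387 N, M_A = 9950 N·m

Resultant of the triangular load: ½ × 2321 × 2.1 = 2437.05 N, acting at 0.8 m from A (one-third of the span from the peak).
ΣF_x = 0: A_x + 2500 = 0 → A_x = -2500 N.
ΣF_y = 0: A_y − ½·2321·2.1 − 2950 = 0 → A_y = 5387 N.
ΣM about A: M_A − (½·2321·2.1)·0.8 + 3300 − 2950·2 − 5400 = 0 → M_A = 9950 N·m.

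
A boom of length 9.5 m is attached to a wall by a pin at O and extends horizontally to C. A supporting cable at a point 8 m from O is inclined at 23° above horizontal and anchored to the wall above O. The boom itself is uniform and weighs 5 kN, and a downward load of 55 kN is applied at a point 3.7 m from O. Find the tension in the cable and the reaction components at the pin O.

ΣM about O: T·sin23°·8 − 5·4.75 − 55·3.7 = 0 → T = 227.25/(8·0.390731) = 72.7003 ≈ 72.70 kN.
ΣF_x = 0: O_x − T·cos23° = 0 → O_x = 72.7003 × 0.920505 = 66.92 kN.
ΣF_y = 0: O_y + T·sin23° − 5 − 55 = 0 → O_y = 60 − 72.7003 × 0.390731 = 31.59 kN.

T = 72.70 kN, O_x = 66.92 kN, O_y = 31.59 kN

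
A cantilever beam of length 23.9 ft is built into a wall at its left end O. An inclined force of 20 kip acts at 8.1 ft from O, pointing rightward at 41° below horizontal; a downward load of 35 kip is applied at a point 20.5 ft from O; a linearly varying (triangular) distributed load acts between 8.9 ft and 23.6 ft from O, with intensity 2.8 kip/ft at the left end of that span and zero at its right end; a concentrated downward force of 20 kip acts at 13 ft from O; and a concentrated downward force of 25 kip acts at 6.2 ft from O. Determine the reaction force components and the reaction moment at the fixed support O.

Resultant of the triangular load: ½ × 2.8 × 14.7 = 20.58 kip, acting at 13.8 ft from O (one-third of the span from the peak).
ΣF_x = 0: O_x + 20·cos41° = 0 → O_x = -15.09 kip.
ΣF_y = 0: O_y − 20·sin41° − 35 − ½·2.8·14.7 − 20 − 25 = 0 → O_y = 113.7 kip.
ΣM about O: M_O − 20·sin41°·8.1 − 35·20.5 − (½·2.8·14.7)·13.8 − 20·13 − 25·6.2 = 0 → M_O = 1523 kip·ft.

O_x = -15.09 kip, O_y = 113.7 kip, M_O = 1523 kip·ft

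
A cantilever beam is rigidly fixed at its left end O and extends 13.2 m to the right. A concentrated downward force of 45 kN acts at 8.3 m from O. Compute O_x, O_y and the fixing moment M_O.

ΣF_x = 0: O_x = 0.
ΣF_y = 0: O_y − 45 = 0 → O_y = 45.00 kN.
ΣM about O: M_O − 45·8.3 = 0 → M_O = 373.5 kN·m.

O_x = 0, O_y = 45.00 kN, M_O = 373.5 kN·m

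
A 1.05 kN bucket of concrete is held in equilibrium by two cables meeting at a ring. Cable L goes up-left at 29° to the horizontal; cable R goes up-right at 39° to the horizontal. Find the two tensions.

ΣF_x = 0: −T_L·cos29° + T_R·cos39° = 0 → T_R = 1.12543·T_L.
ΣF_y = 0: T_L·sin29° + T_R·sin39° = 1.05.
Substitute: T_L·(0.48481 + 1.12543·0.62932) = 1.05 → T_L = 0.880086 ≈ 0.8801 kN.
Then T_R = 1.12543 × 0.880086 = 0.9905 kN.

T_L = 0.8801 kN, T_R = 0.9905 kN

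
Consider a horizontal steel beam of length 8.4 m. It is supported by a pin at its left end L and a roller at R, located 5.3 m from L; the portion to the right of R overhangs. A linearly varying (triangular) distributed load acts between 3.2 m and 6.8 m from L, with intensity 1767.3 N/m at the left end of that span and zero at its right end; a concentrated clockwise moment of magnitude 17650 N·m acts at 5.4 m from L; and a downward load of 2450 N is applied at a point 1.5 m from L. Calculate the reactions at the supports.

Resultant of the triangular load: ½ × 1767.3 × 3.6 = 3181.14 N, acting at 4.4 m from L (one-third of the span from the peak).
ΣM about L: R_y·5.3 − (½·1767.3·3.6)·4.4 − 17650 − 2450·1.5 = 0 → R_y = 35322.016/5.3 = 6664.53 ≈ 6665 N.
ΣF_y = 0: L_y + 6664.53 − ½·1767.3·3.6 − 2450 = 0 → L_y = -1033 N.
ΣF_x = 0: no horizontal applied forces, so L_x = 0.

L_x = 0, L_y = -1033 N, R_y = 6665 N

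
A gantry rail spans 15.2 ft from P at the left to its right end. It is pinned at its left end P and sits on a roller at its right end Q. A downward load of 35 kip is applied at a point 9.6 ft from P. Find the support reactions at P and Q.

P_x = 0, P_y = 12.89 kip, Q_y = 22.11 kip

Moments about P: Q_y·15.2 − 35·9.6 = 0 → Q_y = 336/15.2 = 22.1053 ≈ 22.11 kip.
ΣF_y = 0: P_y + 22.1053 − 35 = 0 → P_y = 12.89 kip.
ΣF_x = 0: no horizontal applied forces, so P_x = 0.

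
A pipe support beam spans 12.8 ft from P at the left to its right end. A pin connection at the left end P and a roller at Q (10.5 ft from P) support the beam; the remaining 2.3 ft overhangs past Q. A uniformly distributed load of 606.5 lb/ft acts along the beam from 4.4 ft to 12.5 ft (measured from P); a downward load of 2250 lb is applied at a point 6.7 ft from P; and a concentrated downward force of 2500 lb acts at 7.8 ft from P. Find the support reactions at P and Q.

Resultant of the distributed load: 606.5 × 8.1 = 4912.65 lb at 8.45 ft from P.
Moments about P: Q_y·10.5 − (606.5·8.1)·8.45 − 2250·6.7 − 2500·7.8 = 0 → Q_y = 76086.8925/10.5 = 7246.37 ≈ 7246 lb.
ΣF_y = 0: P_y + 7246.37 − 606.5·8.1 − 2250 − 2500 = 0 → P_y = 2416 lb.
ΣF_x = 0: no horizontal applied forces, so P_x = 0.

P_x = 0, P_y = 2416 lb, Q_y = 7246 lb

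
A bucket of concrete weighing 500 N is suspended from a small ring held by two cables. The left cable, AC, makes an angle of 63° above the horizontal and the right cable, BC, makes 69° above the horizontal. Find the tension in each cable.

T_AC = 241.1 N, T_BC = 305.5 N

ΣF_x = 0: −T_AC·cos63° + T_BC·cos69° = 0 → T_BC = 1.26683·T_AC.
ΣF_y = 0: T_AC·sin63° + T_BC·sin69° = 500.
Substitute: T_AC·(0.891007 + 1.26683·0.93358) = 500 → T_AC = 241.116 ≈ 241.1 N.
Then T_BC = 1.26683 × 241.116 = 305.5 N.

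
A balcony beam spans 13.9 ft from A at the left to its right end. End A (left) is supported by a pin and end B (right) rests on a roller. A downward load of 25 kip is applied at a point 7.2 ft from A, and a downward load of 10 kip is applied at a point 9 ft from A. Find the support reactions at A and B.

Taking moments about A: B_y·13.9 − 25·7.2 − 10·9 = 0 → B_y = 270/13.9 = 19.4245 ≈ 19.42 kip.
ΣF_y = 0: A_y + 19.4245 − 25 − 10 = 0 → A_y = 15.58 kip.
ΣF_x = 0: no horizontal applied forces, so A_x = 0.

A_x = 0, A_y = 15.58 kip, B_y = 19.42 kip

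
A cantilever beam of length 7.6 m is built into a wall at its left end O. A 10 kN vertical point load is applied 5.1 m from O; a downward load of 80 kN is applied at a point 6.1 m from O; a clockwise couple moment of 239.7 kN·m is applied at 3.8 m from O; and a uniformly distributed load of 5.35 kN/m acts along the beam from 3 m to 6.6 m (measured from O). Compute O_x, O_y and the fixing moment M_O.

Resultant of the distributed load: 5.35 × 3.6 = 19.26 kN at 4.8 m from O.
ΣF_x = 0: O_x = 0.
ΣF_y = 0: O_y − 10 − 80 − 5.35·3.6 = 0 → O_y = 109.3 kN.
ΣM about O: M_O − 10·5.1 − 80·6.1 − 239.7 − (5.35·3.6)·4.8 = 0 → M_O = 871.1 kN·m.

O_x = 0, O_y = 109.3 kN, M_O = 871.1 kN·m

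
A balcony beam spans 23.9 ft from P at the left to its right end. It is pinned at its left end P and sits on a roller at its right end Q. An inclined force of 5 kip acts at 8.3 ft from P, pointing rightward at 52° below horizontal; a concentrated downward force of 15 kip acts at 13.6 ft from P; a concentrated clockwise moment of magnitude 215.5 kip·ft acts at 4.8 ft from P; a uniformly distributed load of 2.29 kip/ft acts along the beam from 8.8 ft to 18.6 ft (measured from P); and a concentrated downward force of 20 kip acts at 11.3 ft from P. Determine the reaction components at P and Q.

Resultant of the distributed load: 2.29 × 9.8 = 22.442 kip at 13.7 ft from P.
Moments about P: Q_y·23.9 − 5·sin52°·8.3 − 15·13.6 − 215.5 − (2.29·9.8)·13.7 − 20·11.3 = 0 → Q_y = 985.658/23.9 = 41.2409 ≈ 41.24 kip.
ΣF_y = 0: P_y + 41.2409 − 5·sin52° − 15 − 2.29·9.8 − 20 = 0 → P_y = 20.14 kip.
ΣF_x = 0: P_x + 5·cos52° = 0 → P_x = -3.078 kip.

P_x = -3.078 kip, P_y = 20.14 kip, Q_y = 41.24 kip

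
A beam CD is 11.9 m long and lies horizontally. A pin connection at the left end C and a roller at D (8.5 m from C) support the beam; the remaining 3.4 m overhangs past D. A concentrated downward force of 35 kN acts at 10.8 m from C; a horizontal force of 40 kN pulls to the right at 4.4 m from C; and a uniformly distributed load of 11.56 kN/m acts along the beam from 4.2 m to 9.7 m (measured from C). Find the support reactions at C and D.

C_x = -40.00 kN, C_y = 2.123 kN, D_y = 96.46 kN

Resultant of the distributed load: 11.56 × 5.5 = 63.58 kN at 6.95 m from C.
Taking moments about C: D_y·8.5 − 35·10.8 − (11.56·5.5)·6.95 = 0 → D_y = 819.881/8.5 = 96.4566 ≈ 96.46 kN.
ΣF_y = 0: C_y + 96.4566 − 35 − 11.56·5.5 = 0 → C_y = 2.123 kN.
ΣF_x = 0: C_x + 40 = 0 → C_x = -40.00 kN.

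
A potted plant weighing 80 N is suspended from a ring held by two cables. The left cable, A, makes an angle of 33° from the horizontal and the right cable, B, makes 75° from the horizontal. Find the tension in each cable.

T_A = 21.77 N, T_B = 70.55 N

ΣF_x = 0: −T_A·cos33° + T_B·cos75° = 0 → T_B = 3.24037·T_A.
ΣF_y = 0: T_A·sin33° + T_B·sin75° = 80.
Substitute: T_A·(0.544639 + 3.24037·0.965926) = 80 → T_A = 21.7711 ≈ 21.77 N.
Then T_B = 3.24037 × 21.7711 = 70.55 N.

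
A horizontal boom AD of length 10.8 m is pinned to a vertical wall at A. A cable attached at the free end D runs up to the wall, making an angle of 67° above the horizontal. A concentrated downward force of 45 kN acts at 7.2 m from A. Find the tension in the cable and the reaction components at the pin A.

T = 32.59 kN, A_x = 12.73 kN, A_y = 15.00 kN

ΣM about A: T·sin67°·10.8 − 45·7.2 = 0 → T = 324/(10.8·0.920505) = 32.5908 ≈ 32.59 kN.
ΣF_x = 0: A_x − T·cos67° = 0 → A_x = 32.5908 × 0.390731 = 12.73 kN.
ΣF_y = 0: A_y + T·sin67° − 45 = 0 → A_y = 45 − 32.5908 × 0.920505 = 15.00 kN.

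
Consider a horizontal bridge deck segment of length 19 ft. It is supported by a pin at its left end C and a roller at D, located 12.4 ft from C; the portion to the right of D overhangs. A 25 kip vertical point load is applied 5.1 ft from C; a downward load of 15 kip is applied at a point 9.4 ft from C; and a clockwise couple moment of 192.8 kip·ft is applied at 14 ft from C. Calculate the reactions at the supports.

Taking moments about C: D_y·12.4 − 25·5.1 − 15·9.4 − 192.8 = 0 → D_y = 461.3/12.4 = 37.2016 ≈ 37.20 kip.
ΣF_y = 0: C_y + 37.2016 − 25 − 15 = 0 → C_y = 2.798 kip.
ΣF_x = 0: no horizontal applied forces, so C_x = 0.

C_x = 0, C_y = 2.798 kip, D_y = 37.20 kip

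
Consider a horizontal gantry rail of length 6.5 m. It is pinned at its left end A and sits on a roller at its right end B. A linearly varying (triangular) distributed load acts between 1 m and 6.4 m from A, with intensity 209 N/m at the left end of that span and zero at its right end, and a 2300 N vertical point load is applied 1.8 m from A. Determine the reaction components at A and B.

Resultant of the triangular load: ½ × 209 × 5.4 = 564.3 N, acting at 2.8 m from A (one-third of the span from the peak).
Moments about A: B_y·6.5 − (½·209·5.4)·2.8 − 2300·1.8 = 0 → B_y = 5720.04/6.5 = 880.006 ≈ 880.0 N.
ΣF_y = 0: A_y + 880.006 − ½·209·5.4 − 2300 = 0 → A_y = 1984 N.
ΣF_x = 0: no horizontal applied forces, so A_x = 0.

A_x = 0, A_y = 1984 N, B_y = 880.0 N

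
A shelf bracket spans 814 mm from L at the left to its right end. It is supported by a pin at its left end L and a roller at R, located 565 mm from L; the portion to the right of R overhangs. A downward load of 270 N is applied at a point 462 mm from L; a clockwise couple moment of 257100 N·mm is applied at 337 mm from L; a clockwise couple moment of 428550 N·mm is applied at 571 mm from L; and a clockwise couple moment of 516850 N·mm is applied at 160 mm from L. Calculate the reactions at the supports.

ΣM about L: R_y·565 − 270·462 − 257100 − 428550 − 516850 = 0 → R_y = 1327240/565 = 2349.1 ≈ 2349 N.
ΣF_y = 0: L_y + 2349.1 − 270 = 0 → L_y = -2079 N.
ΣF_x = 0: no horizontal applied forces, so L_x = 0.

L_x = 0, L_y = -2079 N, R_y = 2349 N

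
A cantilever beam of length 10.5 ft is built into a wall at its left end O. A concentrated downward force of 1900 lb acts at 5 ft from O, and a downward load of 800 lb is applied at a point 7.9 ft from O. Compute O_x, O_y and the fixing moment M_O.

ΣF_x = 0: O_x = 0.
ΣF_y = 0: O_y − 1900 − 800 = 0 → O_y = 2700 lb.
ΣM about O: M_O − 1900·5 − 800·7.9 = 0 → M_O = 15820 lb·ft.

O_x = 0, O_y = 2700 lb, M_O = 15820 lb·ft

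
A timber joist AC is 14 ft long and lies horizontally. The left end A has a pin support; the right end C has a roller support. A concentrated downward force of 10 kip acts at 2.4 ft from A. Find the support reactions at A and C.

ΣM about A: C_y·14 − 10·2.4 = 0 → C_y = 24/14 = 1.71429 ≈ 1.714 kip.
ΣF_y = 0: A_y + 1.71429 − 10 = 0 → A_y = 8.286 kip.
ΣF_x = 0: no horizontal applied forces, so A_x = 0.

A_x = 0, A_y = 8.286 kip, C_y = 1.714 kip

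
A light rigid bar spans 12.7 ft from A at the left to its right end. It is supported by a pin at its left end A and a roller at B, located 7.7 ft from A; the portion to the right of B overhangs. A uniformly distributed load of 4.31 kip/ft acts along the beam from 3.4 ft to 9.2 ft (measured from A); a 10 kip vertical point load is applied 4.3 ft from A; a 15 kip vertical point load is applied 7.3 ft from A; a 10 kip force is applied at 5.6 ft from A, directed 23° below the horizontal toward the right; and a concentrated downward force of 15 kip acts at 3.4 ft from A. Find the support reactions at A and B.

Resultant of the distributed load: 4.31 × 5.8 = 24.998 kip at 6.3 ft from A.
ΣM about A: B_y·7.7 − (4.31·5.8)·6.3 − 10·4.3 − 15·7.3 − 10·sin23°·5.6 − 15·3.4 = 0 → B_y = 382.868/7.7 = 49.7231 ≈ 49.72 kip.
ΣF_y = 0: A_y + 49.7231 − 4.31·5.8 − 10 − 15 − 10·sin23° − 15 = 0 → A_y = 19.18 kip.
ΣF_x = 0: A_x + 10·cos23° = 0 → A_x = -9.205 kip.

A_x = -9.205 kip, A_y = 19.18 kip, B_y = 49.72 kip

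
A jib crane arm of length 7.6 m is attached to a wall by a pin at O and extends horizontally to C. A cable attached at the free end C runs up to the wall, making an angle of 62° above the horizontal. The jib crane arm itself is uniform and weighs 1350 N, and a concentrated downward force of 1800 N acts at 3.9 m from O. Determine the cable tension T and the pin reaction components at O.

ΣM about O: T·sin62°·7.6 − 1350·3.8 − 1800·3.9 = 0 → T = 12150/(7.6·0.882948) = 1810.62 ≈ 1811 N.
ΣF_x = 0: O_x − T·cos62° = 0 → O_x = 1810.62 × 0.469472 = 850.0 N.
ΣF_y = 0: O_y + T·sin62° − 1350 − 1800 = 0 → O_y = 3150 − 1810.62 × 0.882948 = 1551 N.

T = 1811 N, O_x = 850.0 N, O_y = 1551 N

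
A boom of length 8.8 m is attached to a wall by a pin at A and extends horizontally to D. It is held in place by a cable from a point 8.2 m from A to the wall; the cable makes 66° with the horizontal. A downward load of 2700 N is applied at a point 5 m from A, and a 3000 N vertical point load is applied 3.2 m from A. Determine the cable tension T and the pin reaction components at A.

ΣM about A: T·sin66°·8.2 − 2700·5 − 3000·3.2 = 0 → T = 23100/(8.2·0.913545) = 3083.67 ≈ 3084 N.
ΣF_x = 0: A_x − T·cos66° = 0 → A_x = 3083.67 × 0.406737 = 1254 N.
ΣF_y = 0: A_y + T·sin66° − 2700 − 3000 = 0 → A_y = 5700 − 3083.67 × 0.913545 = 2883 N.

T = 3084 N, A_x = 1254 N, A_y = 2883 N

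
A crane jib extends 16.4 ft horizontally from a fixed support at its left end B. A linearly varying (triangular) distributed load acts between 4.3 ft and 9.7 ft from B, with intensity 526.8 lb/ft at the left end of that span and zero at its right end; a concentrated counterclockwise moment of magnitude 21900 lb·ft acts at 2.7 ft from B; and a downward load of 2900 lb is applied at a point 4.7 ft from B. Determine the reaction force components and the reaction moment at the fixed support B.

B_x = 0, B_y = 4322 lb, M_B = 406.4 lb·ft

Resultant of the triangular load: ½ × 526.8 × 5.4 = 1422.36 lb, acting at 6.1 ft from B (one-third of the span from the peak).
ΣF_x = 0: B_x = 0.
ΣF_y = 0: B_y − ½·526.8·5.4 − 2900 = 0 → B_y = 4322 lb.
ΣM about B: M_B − (½·526.8·5.4)·6.1 + 21900 − 2900·4.7 = 0 → M_B = 406.4 lb·ft.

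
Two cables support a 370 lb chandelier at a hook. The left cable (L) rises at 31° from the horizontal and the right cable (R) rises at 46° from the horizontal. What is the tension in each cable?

T_L = 263.8 lb, T_R = 325.5 lb

ΣF_x = 0: −T_L·cos31° + T_R·cos46° = 0 → T_R = 1.23394·T_L.
ΣF_y = 0: T_L·sin31° + T_R·sin46° = 370.
Substitute: T_L·(0.515038 + 1.23394·0.71934) = 370 → T_L = 263.784 ≈ 263.8 lb.
Then T_R = 1.23394 × 263.784 = 325.5 lb.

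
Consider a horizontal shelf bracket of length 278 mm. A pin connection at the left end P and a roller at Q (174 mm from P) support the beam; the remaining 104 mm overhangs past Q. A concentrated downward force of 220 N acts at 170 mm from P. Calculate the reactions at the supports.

Moments about P: Q_y·174 − 220·170 = 0 → Q_y = 37400/174 = 214.943 ≈ 214.9 N.
ΣF_y = 0: P_y + 214.943 − 220 = 0 → P_y = 5.057 N.
ΣF_x = 0: no horizontal applied forces, so P_x = 0.

P_x = 0, P_y = 5.057 N, Q_y = 214.9 N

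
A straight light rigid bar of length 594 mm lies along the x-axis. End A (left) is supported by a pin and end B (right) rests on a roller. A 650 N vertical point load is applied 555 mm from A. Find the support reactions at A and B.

Moments about A: B_y·594 − 650·555 = 0 → B_y = 360750/594 = 607.323 ≈ 607.3 N.
ΣF_y = 0: A_y + 607.323 − 650 = 0 → A_y = 42.68 N.
ΣF_x = 0: no horizontal applied forces, so A_x = 0.

A_x = 0, A_y = 42.68 N, B_y = 607.3 N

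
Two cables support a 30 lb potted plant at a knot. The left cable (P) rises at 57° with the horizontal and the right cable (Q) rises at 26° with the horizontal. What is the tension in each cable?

ΣF_x = 0: −T_P·cos57° + T_Q·cos26° = 0 → T_Q = 0.605966·T_P.
ΣF_y = 0: T_P·sin57° + T_Q·sin26° = 30.
Substitute: T_P·(0.838671 + 0.605966·0.438371) = 30 → T_P = 27.1663 ≈ 27.17 lb.
Then T_Q = 0.605966 × 27.1663 = 16.46 lb.

T_P = 27.17 lb, T_Q = 16.46 lb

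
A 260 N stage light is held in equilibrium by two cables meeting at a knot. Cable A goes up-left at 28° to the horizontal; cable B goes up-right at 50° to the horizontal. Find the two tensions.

ΣF_x = 0: −T_A·cos28° + T_B·cos50° = 0 → T_B = 1.37362·T_A.
ΣF_y = 0: T_A·sin28° + T_B·sin50° = 260.
Substitute: T_A·(0.469472 + 1.37362·0.766044) = 260 → T_A = 170.859 ≈ 170.9 N.
Then T_B = 1.37362 × 170.859 = 234.7 N.

T_A = 170.9 N, T_B = 234.7 N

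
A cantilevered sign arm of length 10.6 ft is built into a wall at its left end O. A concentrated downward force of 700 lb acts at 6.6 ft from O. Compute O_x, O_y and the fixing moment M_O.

ΣF_x = 0: O_x = 0.
ΣF_y = 0: O_y − 700 = 0 → O_y = 700.0 lb.
ΣM about O: M_O − 700·6.6 = 0 → M_O = 4620 lb·ft.

O_x = 0, O_y = 700.0 lb, M_O = 4620 lb·ft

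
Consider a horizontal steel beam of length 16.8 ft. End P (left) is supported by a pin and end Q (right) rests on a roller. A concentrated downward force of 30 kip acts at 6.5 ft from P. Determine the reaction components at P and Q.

Taking moments about P: Q_y·16.8 − 30·6.5 = 0 → Q_y = 195/16.8 = 11.6071 ≈ 11.61 kip.
ΣF_y = 0: P_y + 11.6071 − 30 = 0 → P_y = 18.39 kip.
ΣF_x = 0: no horizontal applied forces, so P_x = 0.

P_x = 0, P_y = 18.39 kip, Q_y = 11.61 kip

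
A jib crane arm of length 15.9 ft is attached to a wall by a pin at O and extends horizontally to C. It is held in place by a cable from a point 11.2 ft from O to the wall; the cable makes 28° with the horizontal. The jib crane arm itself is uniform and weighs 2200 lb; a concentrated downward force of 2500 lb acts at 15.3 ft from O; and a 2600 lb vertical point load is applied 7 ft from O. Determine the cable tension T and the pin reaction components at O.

T = 14060 lb, O_x = 12420 lb, O_y = 698.2 lb

ΣM about O: T·sin28°·11.2 − 2200·7.95 − 2500·15.3 − 2600·7 = 0 → T = 73940/(11.2·0.469472) = 14062.2 ≈ 14060 lb.
ΣF_x = 0: O_x − T·cos28° = 0 → O_x = 14062.2 × 0.882948 = 12420 lb.
ΣF_y = 0: O_y + T·sin28° − 2200 − 2500 − 2600 = 0 → O_y = 7300 − 14062.2 × 0.469472 = 698.2 lb.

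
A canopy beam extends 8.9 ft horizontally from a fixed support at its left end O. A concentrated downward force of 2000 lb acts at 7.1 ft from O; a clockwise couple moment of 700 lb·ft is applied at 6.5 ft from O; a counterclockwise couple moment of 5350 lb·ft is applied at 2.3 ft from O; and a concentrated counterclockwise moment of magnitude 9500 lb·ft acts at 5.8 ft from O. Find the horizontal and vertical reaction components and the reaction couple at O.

O_x = 0, O_y = 2000 lb, M_O = 50.00 lb·ft

ΣF_x = 0: O_x = 0.
ΣF_y = 0: O_y − 2000 = 0 → O_y = 2000 lb.
ΣM about O: M_O − 2000·7.1 − 700 + 5350 + 9500 = 0 → M_O = 50.00 lb·ft.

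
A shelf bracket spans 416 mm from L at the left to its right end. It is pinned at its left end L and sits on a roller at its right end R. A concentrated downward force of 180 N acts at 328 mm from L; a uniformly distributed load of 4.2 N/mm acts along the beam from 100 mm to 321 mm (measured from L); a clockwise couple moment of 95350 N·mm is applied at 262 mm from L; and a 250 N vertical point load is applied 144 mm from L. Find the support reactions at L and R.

Resultant of the distributed load: 4.2 × 221 = 928.2 N at 210.5 mm from L.
Taking moments about L: R_y·416 − 180·328 − (4.2·221)·210.5 − 95350 − 250·144 = 0 → R_y = 385776.1/416 = 927.346 ≈ 927.3 N.
ΣF_y = 0: L_y + 927.346 − 180 − 4.2·221 − 250 = 0 → L_y = 430.9 N.
ΣF_x = 0: no horizontal applied forces, so L_x = 0.

L_x = 0, L_y = 430.9 N, R_y = 927.3 N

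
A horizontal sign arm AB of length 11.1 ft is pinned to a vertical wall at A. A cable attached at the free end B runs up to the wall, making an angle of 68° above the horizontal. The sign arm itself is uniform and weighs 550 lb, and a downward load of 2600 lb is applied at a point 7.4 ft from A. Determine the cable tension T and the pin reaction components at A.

T = 2166 lb, A_x = 811.4 lb, A_y = 1142 lb

ΣM about A: T·sin68°·11.1 − 550·5.55 − 2600·7.4 = 0 → T = 22292.5/(11.1·0.927184) = 2166.06 ≈ 2166 lb.
ΣF_x = 0: A_x − T·cos68° = 0 → A_x = 2166.06 × 0.374607 = 811.4 lb.
ΣF_y = 0: A_y + T·sin68° − 550 − 2600 = 0 → A_y = 3150 − 2166.06 × 0.927184 = 1142 lb.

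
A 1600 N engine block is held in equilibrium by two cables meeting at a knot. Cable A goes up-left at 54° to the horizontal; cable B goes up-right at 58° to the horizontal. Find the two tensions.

ΣF_x = 0: −T_A·cos54° + T_B·cos58° = 0 → T_B = 1.1092·T_A.
ΣF_y = 0: T_A·sin54° + T_B·sin58° = 1600.
Substitute: T_A·(0.809017 + 1.1092·0.848048) = 1600 → T_A = 914.457 ≈ 914.5 N.
Then T_B = 1.1092 × 914.457 = 1014 N.

T_A = 914.5 N, T_B = 1014 N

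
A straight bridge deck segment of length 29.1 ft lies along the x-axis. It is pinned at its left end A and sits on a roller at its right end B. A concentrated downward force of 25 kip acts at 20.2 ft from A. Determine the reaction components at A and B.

A_x = 0, A_y = 7.646 kip, B_y = 17.35 kip

Taking moments about A: B_y·29.1 − 25·20.2 = 0 → B_y = 505/29.1 = 17.354 ≈ 17.35 kip.
ΣF_y = 0: A_y + 17.354 − 25 = 0 → A_y = 7.646 kip.
ΣF_x = 0: no horizontal applied forces, so A_x = 0.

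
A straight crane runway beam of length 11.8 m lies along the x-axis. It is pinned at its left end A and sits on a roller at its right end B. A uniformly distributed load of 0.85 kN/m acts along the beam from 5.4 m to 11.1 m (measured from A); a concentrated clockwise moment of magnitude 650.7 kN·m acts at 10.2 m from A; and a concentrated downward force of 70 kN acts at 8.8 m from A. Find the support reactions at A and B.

A_x = 0, A_y = -35.89 kN, B_y = 110.7 kN

Resultant of the distributed load: 0.85 × 5.7 = 4.845 kN at 8.25 m from A.
Moments about A: B_y·11.8 − (0.85·5.7)·8.25 − 650.7 − 70·8.8 = 0 → B_y = 1306.67125/11.8 = 110.735 ≈ 110.7 kN.
ΣF_y = 0: A_y + 110.735 − 0.85·5.7 − 70 = 0 → A_y = -35.89 kN.
ΣF_x = 0: no horizontal applied forces, so A_x = 0.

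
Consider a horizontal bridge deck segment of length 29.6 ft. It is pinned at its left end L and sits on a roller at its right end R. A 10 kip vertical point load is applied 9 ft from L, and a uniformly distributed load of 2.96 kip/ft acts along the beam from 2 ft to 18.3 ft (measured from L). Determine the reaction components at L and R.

L_x = 0, L_y = 38.66 kip, R_y = 19.59 kip

Resultant of the distributed load: 2.96 × 16.3 = 48.248 kip at 10.15 ft from L.
Taking moments about L: R_y·29.6 − 10·9 − (2.96·16.3)·10.15 = 0 → R_y = 579.7172/29.6 = 19.585 ≈ 19.59 kip.
ΣF_y = 0: L_y + 19.585 − 10 − 2.96·16.3 = 0 → L_y = 38.66 kip.
ΣF_x = 0: no horizontal applied forces, so L_x = 0.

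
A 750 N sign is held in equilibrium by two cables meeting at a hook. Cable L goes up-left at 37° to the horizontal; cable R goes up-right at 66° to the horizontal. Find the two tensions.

T_L = 313.1 N, T_R = 614.7 N

ΣF_x = 0: −T_L·cos37° + T_R·cos66° = 0 → T_R = 1.96352·T_L.
ΣF_y = 0: T_L·sin37° + T_R·sin66° = 750.
Substitute: T_L·(0.601815 + 1.96352·0.913545) = 750 → T_L = 313.077 ≈ 313.1 N.
Then T_R = 1.96352 × 313.077 = 614.7 N.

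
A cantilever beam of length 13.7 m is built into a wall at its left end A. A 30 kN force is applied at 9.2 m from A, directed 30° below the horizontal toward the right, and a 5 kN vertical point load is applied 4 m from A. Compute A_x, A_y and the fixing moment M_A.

A_x = -25.98 kN, A_y = 20.00 kN, M_A = 158.0 kN·m

ΣF_x = 0: A_x + 30·cos30° = 0 → A_x = -25.98 kN.
ΣF_y = 0: A_y − 30·sin30° − 5 = 0 → A_y = 20.00 kN.
ΣM about A: M_A − 30·sin30°·9.2 − 5·4 = 0 → M_A = 158.0 kN·m.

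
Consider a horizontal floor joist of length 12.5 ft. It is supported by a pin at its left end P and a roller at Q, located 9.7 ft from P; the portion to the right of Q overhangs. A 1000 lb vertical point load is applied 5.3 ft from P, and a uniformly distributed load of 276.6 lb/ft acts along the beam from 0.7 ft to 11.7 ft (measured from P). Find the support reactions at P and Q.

P_x = 0, P_y = 1551 lb, Q_y = 2491 lb

Resultant of the distributed load: 276.6 × 11 = 3042.6 lb at 6.2 ft from P.
Moments about P: Q_y·9.7 − 1000·5.3 − (276.6·11)·6.2 = 0 → Q_y = 24164.12/9.7 = 2491.15 ≈ 2491 lb.
ΣF_y = 0: P_y + 2491.15 − 1000 − 276.6·11 = 0 → P_y = 1551 lb.
ΣF_x = 0: no horizontal applied forces, so P_x = 0.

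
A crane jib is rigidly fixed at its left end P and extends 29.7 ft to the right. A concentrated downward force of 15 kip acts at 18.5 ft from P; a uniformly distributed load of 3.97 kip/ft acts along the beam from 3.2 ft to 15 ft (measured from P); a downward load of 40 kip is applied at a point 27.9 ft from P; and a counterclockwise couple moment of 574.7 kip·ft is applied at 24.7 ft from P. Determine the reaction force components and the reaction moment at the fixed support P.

P_x = 0, P_y = 101.8 kip, M_P = 1245 kip·ft

Resultant of the distributed load: 3.97 × 11.8 = 46.846 kip at 9.1 ft from P.
ΣF_x = 0: P_x = 0.
ΣF_y = 0: P_y − 15 − 3.97·11.8 − 40 = 0 → P_y = 101.8 kip.
ΣM about P: M_P − 15·18.5 − (3.97·11.8)·9.1 − 40·27.9 + 574.7 = 0 → M_P = 1245 kip·ft.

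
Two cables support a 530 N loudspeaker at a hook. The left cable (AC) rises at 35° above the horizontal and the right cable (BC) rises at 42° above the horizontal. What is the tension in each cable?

T_AC = 404.2 N, T_BC = 445.6 N

ΣF_x = 0: −T_AC·cos35° + T_BC·cos42° = 0 → T_BC = 1.10228·T_AC.
ΣF_y = 0: T_AC·sin35° + T_BC·sin42° = 530.
Substitute: T_AC·(0.573576 + 1.10228·0.669131) = 530 → T_AC = 404.227 ≈ 404.2 N.
Then T_BC = 1.10228 × 404.227 = 445.6 N.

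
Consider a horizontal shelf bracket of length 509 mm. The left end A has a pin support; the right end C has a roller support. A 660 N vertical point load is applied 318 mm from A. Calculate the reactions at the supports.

A_x = 0, A_y = 247.7 N, C_y = 412.3 N

ΣM about A: C_y·509 − 660·318 = 0 → C_y = 209880/509 = 412.338 ≈ 412.3 N.
ΣF_y = 0: A_y + 412.338 − 660 = 0 → A_y = 247.7 N.
ΣF_x = 0: no horizontal applied forces, so A_x = 0.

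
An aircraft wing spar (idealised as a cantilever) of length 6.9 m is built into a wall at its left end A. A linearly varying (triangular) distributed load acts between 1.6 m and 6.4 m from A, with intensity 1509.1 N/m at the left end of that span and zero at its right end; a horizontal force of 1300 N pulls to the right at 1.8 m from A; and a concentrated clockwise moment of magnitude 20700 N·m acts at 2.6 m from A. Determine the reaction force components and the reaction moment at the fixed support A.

Resultant of the triangular load: ½ × 1509.1 × 4.8 = 3621.84 N, acting at 3.2 m from A (one-third of the span from the peak).
ΣF_x = 0: A_x + 1300 = 0 → A_x = -1300 N.
ΣF_y = 0: A_y − ½·1509.1·4.8 = 0 → A_y = 3622 N.
ΣM about A: M_A − (½·1509.1·4.8)·3.2 − 20700 = 0 → M_A = 32290 N·m.

A_x = -1300 N, A_y = 3622 N, M_A = 32290 N·m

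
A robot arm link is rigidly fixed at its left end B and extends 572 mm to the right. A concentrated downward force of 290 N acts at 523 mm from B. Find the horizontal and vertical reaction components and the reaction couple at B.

ΣF_x = 0: B_x = 0.
ΣF_y = 0: B_y − 290 = 0 → B_y = 290.0 N.
ΣM about B: M_B − 290·523 = 0 → M_B = 151700 N·mm.

B_x = 0, B_y = 290.0 N, M_B = 151700 N·mm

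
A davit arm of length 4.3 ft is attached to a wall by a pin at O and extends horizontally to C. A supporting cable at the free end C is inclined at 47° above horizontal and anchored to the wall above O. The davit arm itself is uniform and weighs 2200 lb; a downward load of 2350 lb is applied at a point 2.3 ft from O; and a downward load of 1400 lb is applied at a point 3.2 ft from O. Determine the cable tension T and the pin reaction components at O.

ΣM about O: T·sin47°·4.3 − 2200·2.15 − 2350·2.3 − 1400·3.2 = 0 → T = 14615/(4.3·0.731354) = 4647.32 ≈ 4647 lb.
ΣF_x = 0: O_x − T·cos47° = 0 → O_x = 4647.32 × 0.681998 = 3169 lb.
ΣF_y = 0: O_y + T·sin47° − 2200 − 2350 − 1400 = 0 → O_y = 5950 − 4647.32 × 0.731354 = 2551 lb.

T = 4647 lb, O_x = 3169 lb, O_y = 2551 lb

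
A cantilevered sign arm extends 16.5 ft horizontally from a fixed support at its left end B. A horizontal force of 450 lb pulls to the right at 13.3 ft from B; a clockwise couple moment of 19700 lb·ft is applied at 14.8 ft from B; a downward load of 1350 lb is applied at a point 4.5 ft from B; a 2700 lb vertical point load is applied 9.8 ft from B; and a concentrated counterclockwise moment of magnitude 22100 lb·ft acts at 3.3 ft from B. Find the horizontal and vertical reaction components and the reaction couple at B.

ΣF_x = 0: B_x + 450 = 0 → B_x = -450.0 lb.
ΣF_y = 0: B_y − 1350 − 2700 = 0 → B_y = 4050 lb.
ΣM about B: M_B − 19700 − 1350·4.5 − 2700·9.8 + 22100 = 0 → M_B = 30140 lb·ft.

B_x = -450.0 lb, B_y = 4050 lb, M_B = 30140 lb·ft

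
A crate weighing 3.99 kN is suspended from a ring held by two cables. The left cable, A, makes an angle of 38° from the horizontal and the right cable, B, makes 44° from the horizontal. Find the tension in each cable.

T_A = 2.898 kN, T_B = 3.175 kN

ΣF_x = 0: −T_A·cos38° + T_B·cos44° = 0 → T_B = 1.09546·T_A.
ΣF_y = 0: T_A·sin38° + T_B·sin44° = 3.99.
Substitute: T_A·(0.615661 + 1.09546·0.694658) = 3.99 → T_A = 2.89838 ≈ 2.898 kN.
Then T_B = 1.09546 × 2.89838 = 3.175 kN.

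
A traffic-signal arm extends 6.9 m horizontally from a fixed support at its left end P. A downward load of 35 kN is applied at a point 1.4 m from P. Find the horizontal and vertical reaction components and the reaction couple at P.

ΣF_x = 0: P_x = 0.
ΣF_y = 0: P_y − 35 = 0 → P_y = 35.00 kN.
ΣM about P: M_P − 35·1.4 = 0 → M_P = 49.00 kN·m.

P_x = 0, P_y = 35.00 kN, M_P = 49.00 kN·m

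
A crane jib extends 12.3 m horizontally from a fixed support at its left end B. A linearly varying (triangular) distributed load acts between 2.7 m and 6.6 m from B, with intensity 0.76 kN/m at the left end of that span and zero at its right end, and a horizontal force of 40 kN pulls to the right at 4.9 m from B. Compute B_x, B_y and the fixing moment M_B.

B_x = -40.00 kN, B_y = 1.482 kN, M_B = 5.928 kN·m

Resultant of the triangular load: ½ × 0.76 × 3.9 = 1.482 kN, acting at 4 m from B (one-third of the span from the peak).
ΣF_x = 0: B_x + 40 = 0 → B_x = -40.00 kN.
ΣF_y = 0: B_y − ½·0.76·3.9 = 0 → B_y = 1.482 kN.
ΣM about B: M_B − (½·0.76·3.9)·4 = 0 → M_B = 5.928 kN·m.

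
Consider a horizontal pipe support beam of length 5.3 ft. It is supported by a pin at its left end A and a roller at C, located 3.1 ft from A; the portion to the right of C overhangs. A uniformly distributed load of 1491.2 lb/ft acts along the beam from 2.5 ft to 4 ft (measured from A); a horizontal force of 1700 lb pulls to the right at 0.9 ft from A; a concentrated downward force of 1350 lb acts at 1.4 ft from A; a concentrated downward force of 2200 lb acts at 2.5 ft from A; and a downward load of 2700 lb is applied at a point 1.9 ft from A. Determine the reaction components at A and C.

A_x = -1700 lb, A_y = 2103 lb, C_y = 6384 lb

Resultant of the distributed load: 1491.2 × 1.5 = 2236.8 lb at 3.25 ft from A.
ΣM about A: C_y·3.1 − (1491.2·1.5)·3.25 − 1350·1.4 − 2200·2.5 − 2700·1.9 = 0 → C_y = 19789.6/3.1 = 6383.74 ≈ 6384 lb.
ΣF_y = 0: A_y + 6383.74 − 1491.2·1.5 − 1350 − 2200 − 2700 = 0 → A_y = 2103 lb.
ΣF_x = 0: A_x + 1700 = 0 → A_x = -1700 lb.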